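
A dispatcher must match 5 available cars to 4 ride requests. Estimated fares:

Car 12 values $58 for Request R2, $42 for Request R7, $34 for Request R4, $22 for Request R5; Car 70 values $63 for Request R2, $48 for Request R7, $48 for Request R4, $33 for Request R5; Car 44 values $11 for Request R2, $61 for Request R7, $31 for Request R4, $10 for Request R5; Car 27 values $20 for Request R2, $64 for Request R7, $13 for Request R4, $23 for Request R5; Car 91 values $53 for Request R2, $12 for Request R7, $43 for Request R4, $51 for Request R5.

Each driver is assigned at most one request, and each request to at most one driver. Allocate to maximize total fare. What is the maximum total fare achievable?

Optimal: Car 12→Request R2 ($58), Car 27→Request R7 ($64), Car 70→Request R4 ($48), Car 91→Request R5 ($51) — total 58+64+48+51 = $221.
Max-entry greedy (repeatedly take the single best remaining cell) gives $212, worse by 9.
Checked against all permutations: $221 is optimal.

Maximum total: $221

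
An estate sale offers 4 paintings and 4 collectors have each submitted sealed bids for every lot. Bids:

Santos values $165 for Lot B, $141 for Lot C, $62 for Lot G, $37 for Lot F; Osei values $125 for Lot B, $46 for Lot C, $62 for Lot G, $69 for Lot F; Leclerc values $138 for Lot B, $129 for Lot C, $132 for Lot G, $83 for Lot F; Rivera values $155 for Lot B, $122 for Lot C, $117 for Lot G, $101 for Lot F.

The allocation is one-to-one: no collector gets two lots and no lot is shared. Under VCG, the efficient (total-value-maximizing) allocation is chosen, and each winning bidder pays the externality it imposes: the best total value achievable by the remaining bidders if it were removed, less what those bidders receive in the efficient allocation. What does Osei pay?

Osei pays $54.

Efficient allocation: Santos→Lot C ($141), Osei→Lot B ($125), Leclerc→Lot G ($132), Rivera→Lot F ($101); total welfare W = $499.
Osei receives Lot B at value $125, so the others get W − 125 = $374.
Without Osei: best allocation of the remaining 3 bidders over all 4 lots is Santos→Lot C ($141), Leclerc→Lot G ($132), Rivera→Lot B ($155), total $428.
VCG payment = (others' best without Osei) − (others' welfare with Osei) = 428 − 374 = $54.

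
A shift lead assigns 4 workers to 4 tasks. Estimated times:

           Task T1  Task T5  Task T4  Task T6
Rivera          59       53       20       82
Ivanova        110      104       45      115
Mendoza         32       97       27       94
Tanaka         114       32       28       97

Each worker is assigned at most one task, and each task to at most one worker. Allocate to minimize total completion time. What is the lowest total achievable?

Treat this as an assignment problem: match each worker to one task.
Optimal: Rivera→Task T6 (82 min), Ivanova→Task T4 (45 min), Mendoza→Task T1 (32 min), Tanaka→Task T5 (32 min) — total 82+45+32+32 = 191 min.
Checked against all permutations: 191 min is optimal.

Minimum total: 191 min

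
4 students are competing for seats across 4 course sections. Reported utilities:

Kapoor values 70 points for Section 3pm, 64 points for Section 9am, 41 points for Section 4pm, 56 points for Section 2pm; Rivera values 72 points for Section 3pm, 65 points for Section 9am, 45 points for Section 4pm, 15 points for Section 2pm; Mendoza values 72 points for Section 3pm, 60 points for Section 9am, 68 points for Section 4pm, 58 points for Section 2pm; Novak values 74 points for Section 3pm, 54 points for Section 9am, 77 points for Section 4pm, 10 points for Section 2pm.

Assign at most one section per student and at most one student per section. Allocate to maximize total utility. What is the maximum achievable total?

Optimal: Kapoor→Section 9am (64 points), Rivera→Section 3pm (72 points), Mendoza→Section 2pm (58 points), Novak→Section 4pm (77 points) — total 64+72+58+77 = 271 points.
Every other assignment is strictly worse.

Max total: 271 points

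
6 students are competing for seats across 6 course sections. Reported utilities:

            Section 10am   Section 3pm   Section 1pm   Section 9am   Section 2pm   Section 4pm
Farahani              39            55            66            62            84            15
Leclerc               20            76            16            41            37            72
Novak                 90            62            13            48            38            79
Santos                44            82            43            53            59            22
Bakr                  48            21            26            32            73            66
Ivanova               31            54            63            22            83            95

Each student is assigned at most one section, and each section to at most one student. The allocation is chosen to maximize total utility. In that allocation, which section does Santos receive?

This is a one-to-one assignment (maximum-weight bipartite matching).
Optimal: Farahani→Section 1pm (66 points), Leclerc→Section 3pm (76 points), Novak→Section 10am (90 points), Santos→Section 9am (53 points), Bakr→Section 2pm (73 points), Ivanova→Section 4pm (95 points) — total 66+76+90+53+73+95 = 453 points.
Next-best assignment: Farahani→Section 1pm, Leclerc→Section 9am, Novak→Section 10am, Santos→Section 3pm, Bakr→Section 2pm, Ivanova→Section 4pm = 447 points.
Swapping Novak↔Bakr (Novak→Section 2pm 38 points, Bakr→Section 10am 48 points) loses 77.
No other one-to-one assignment exceeds 453 points.
Santos's own top section is Section 3pm (82 points), but forcing Santos→Section 3pm and reassigning the rest optimally gives only 447 points — worse by 6.

Santos receives Section 9am.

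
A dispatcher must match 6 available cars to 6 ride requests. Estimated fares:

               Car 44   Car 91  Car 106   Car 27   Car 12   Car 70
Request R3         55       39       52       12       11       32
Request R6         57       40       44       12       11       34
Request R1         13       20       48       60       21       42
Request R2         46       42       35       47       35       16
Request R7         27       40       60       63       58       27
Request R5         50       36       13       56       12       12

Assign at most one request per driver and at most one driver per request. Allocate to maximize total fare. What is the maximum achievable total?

This is a one-to-one assignment (maximum-weight bipartite matching).
Optimal: Car 44→Request R6 ($57), Car 91→Request R2 ($42), Car 106→Request R3 ($52), Car 27→Request R5 ($56), Car 12→Request R7 ($58), Car 70→Request R1 ($42) — total 57+42+52+56+58+42 = $307.
Max-entry greedy (repeatedly take the single best remaining cell) gives $268, worse by 39.
Every other assignment is strictly worse.

Maximum total: $307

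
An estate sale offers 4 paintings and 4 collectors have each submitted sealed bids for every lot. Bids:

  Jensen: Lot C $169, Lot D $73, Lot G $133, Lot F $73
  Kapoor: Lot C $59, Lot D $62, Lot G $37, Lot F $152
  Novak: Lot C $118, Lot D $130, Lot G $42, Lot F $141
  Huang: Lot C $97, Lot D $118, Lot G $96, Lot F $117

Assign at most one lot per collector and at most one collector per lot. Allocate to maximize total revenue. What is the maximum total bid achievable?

Maximum total: $547

Optimal: Jensen→Lot C ($169), Kapoor→Lot F ($152), Novak→Lot D ($130), Huang→Lot G ($96) — total 169+152+130+96 = $547.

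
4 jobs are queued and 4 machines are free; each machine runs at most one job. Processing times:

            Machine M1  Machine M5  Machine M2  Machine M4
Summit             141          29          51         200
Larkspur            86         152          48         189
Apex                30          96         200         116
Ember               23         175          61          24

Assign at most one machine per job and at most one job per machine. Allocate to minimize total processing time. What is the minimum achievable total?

Optimal: Summit→Machine M5 (29 min), Larkspur→Machine M2 (48 min), Apex→Machine M1 (30 min), Ember→Machine M4 (24 min) — total 29+48+30+24 = 131 min.
Column-greedy (each machine in turn goes to its cheapest remaining job) gives 216 min, worse by 85.
No other one-to-one assignment undercuts 131 min.

Min total: 131 min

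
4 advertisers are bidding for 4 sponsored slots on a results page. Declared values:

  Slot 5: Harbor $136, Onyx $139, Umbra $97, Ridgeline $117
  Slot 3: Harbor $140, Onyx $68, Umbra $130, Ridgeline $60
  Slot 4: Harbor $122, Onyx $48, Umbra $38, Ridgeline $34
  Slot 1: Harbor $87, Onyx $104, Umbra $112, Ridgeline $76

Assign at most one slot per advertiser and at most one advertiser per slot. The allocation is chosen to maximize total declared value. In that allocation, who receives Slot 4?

Harbor receives Slot 4.

Optimal: Harbor→Slot 4 ($122), Onyx→Slot 1 ($104), Umbra→Slot 3 ($130), Ridgeline→Slot 5 ($117) — total 122+104+130+117 = $473.
Swapping Harbor↔Onyx (Harbor→Slot 1 $87, Onyx→Slot 4 $48) loses 91.
Harbor's own top slot is Slot 3 ($140), but forcing Harbor→Slot 3 and reassigning the rest optimally gives only $425 — worse by 48.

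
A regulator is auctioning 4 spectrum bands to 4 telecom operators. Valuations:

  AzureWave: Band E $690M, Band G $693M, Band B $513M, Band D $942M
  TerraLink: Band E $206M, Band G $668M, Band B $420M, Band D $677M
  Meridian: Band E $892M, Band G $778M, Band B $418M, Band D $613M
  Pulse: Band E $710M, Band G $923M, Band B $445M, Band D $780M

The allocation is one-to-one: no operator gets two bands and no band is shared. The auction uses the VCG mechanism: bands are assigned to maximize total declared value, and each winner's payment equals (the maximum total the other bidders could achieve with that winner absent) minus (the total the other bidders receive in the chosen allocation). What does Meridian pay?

Meridian pays $35M.

Efficient allocation: AzureWave→Band D ($942M), TerraLink→Band B ($420M), Meridian→Band E ($892M), Pulse→Band G ($923M); total welfare W = $3177M.
Meridian receives Band E at value $892M, so the others get W − 892 = $2285M.
Without Meridian: best allocation of the remaining 3 bidders over all 4 bands is AzureWave→Band D ($942M), TerraLink→Band G ($668M), Pulse→Band E ($710M), total $2320M.
VCG payment = (others' best without Meridian) − (others' welfare with Meridian) = 2320 − 2285 = $35M.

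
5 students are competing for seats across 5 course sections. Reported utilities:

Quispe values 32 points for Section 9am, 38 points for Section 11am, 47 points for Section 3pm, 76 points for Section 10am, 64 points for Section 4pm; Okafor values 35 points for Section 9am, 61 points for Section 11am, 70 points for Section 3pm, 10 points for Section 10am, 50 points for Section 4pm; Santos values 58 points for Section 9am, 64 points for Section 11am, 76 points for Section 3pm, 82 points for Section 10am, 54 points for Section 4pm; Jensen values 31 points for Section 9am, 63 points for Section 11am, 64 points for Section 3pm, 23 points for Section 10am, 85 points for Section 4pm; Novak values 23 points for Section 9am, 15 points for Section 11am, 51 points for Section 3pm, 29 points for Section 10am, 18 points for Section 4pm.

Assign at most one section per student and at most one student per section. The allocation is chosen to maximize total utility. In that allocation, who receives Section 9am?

Santos receives Section 9am.

This is the linear assignment problem.
Optimal: Quispe→Section 10am (76 points), Okafor→Section 11am (61 points), Santos→Section 9am (58 points), Jensen→Section 4pm (85 points), Novak→Section 3pm (51 points) — total 76+61+58+85+51 = 331 points.
Row-greedy (each student in turn takes its best remaining section) gives 318 points, worse by 13.
Swapping Santos↔Okafor (Santos→Section 11am 64 points, Okafor→Section 9am 35 points) loses 20.
Every other assignment is strictly worse.
Santos's own top section is Section 10am (82 points), but forcing Santos→Section 10am and reassigning the rest optimally gives only 311 points — worse by 20.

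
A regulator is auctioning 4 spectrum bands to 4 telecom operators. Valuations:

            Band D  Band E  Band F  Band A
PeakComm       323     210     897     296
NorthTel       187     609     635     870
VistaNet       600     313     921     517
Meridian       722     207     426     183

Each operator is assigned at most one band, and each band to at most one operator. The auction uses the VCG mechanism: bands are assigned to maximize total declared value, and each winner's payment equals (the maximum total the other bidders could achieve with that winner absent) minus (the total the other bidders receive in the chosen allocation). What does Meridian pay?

Meridian pays $287M.

Efficient allocation: PeakComm→Band F ($897M), NorthTel→Band A ($870M), VistaNet→Band E ($313M), Meridian→Band D ($722M); total welfare W = $2802M.
Meridian receives Band D at value $722M, so the others get W − 722 = $2080M.
Without Meridian: best allocation of the remaining 3 bidders over all 4 bands is PeakComm→Band F ($897M), NorthTel→Band A ($870M), VistaNet→Band D ($600M), total $2367M.
VCG payment = (others' best without Meridian) − (others' welfare with Meridian) = 2367 − 2080 = $287M.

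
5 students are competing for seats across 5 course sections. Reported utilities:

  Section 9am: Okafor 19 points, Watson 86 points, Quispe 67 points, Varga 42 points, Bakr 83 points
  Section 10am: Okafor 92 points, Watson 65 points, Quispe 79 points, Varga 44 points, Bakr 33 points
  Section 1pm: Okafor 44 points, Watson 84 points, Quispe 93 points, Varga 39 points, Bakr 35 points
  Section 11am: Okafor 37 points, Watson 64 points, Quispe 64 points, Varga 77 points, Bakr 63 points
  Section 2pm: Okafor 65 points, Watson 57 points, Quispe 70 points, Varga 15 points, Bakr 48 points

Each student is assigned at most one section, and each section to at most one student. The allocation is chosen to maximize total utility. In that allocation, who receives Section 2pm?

Quispe receives Section 2pm.

This is the linear assignment problem.
Optimal: Okafor→Section 10am (92 points), Watson→Section 1pm (84 points), Quispe→Section 2pm (70 points), Varga→Section 11am (77 points), Bakr→Section 9am (83 points) — total 92+84+70+77+83 = 406 points.
Next-best assignment: Okafor→Section 10am, Watson→Section 2pm, Quispe→Section 1pm, Varga→Section 11am, Bakr→Section 9am = 402 points.
Swapping Varga↔Bakr (Varga→Section 9am 42 points, Bakr→Section 11am 63 points) loses 55.
Quispe's own top section is Section 1pm (93 points), but forcing Quispe→Section 1pm and reassigning the rest optimally gives only 402 points — worse by 4.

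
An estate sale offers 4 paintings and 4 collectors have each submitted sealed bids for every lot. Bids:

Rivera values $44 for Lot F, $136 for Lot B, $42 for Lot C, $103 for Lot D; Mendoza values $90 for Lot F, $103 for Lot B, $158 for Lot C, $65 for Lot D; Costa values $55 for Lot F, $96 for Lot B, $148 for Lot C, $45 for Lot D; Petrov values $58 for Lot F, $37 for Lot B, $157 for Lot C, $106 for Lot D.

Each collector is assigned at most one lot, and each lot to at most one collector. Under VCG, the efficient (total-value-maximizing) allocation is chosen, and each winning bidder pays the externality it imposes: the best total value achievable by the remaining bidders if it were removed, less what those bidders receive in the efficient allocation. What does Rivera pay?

Efficient allocation: Rivera→Lot B ($136), Mendoza→Lot F ($90), Costa→Lot C ($148), Petrov→Lot D ($106); total welfare W = $480.
Rivera receives Lot B at value $136, so the others get W − 136 = $344.
Without Rivera: best allocation of the remaining 3 bidders over all 4 lots is Mendoza→Lot C ($158), Costa→Lot B ($96), Petrov→Lot D ($106), total $360.
VCG payment = (others' best without Rivera) − (others' welfare with Rivera) = 360 − 344 = $16.

Rivera pays $16.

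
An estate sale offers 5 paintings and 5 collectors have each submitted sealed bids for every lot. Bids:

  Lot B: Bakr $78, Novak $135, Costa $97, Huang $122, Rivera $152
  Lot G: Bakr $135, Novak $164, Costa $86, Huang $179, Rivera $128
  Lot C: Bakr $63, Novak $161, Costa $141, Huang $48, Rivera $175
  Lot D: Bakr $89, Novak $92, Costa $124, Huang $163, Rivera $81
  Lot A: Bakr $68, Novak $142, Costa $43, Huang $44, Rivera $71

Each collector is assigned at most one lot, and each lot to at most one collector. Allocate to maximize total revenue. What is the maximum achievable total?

Max total: $733

Optimal: Bakr→Lot G ($135), Novak→Lot A ($142), Costa→Lot C ($141), Huang→Lot D ($163), Rivera→Lot B ($152) — total 135+142+141+163+152 = $733.
Row-greedy (each collector in turn takes its best remaining lot) gives $613, worse by 120.
Swapping Huang↔Bakr (Huang→Lot G $179, Bakr→Lot D $89) loses 30.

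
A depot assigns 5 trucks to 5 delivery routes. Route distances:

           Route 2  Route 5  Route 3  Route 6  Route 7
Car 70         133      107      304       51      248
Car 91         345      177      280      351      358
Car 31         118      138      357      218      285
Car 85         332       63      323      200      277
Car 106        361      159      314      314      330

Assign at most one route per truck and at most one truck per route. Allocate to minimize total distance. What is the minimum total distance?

Minimum total: 842 km

Treat this as an assignment problem: match each truck to one route.
Optimal: Car 70→Route 6 (51 km), Car 91→Route 3 (280 km), Car 31→Route 2 (118 km), Car 85→Route 5 (63 km), Car 106→Route 7 (330 km) — total 51+280+118+63+330 = 842 km.
Next-best assignment: Car 70→Route 6, Car 91→Route 3, Car 31→Route 2, Car 85→Route 7, Car 106→Route 5 = 885 km.
Swapping Car 106↔Car 91 (Car 106→Route 3 314 km, Car 91→Route 7 358 km) adds 62.
Every other assignment is strictly worse.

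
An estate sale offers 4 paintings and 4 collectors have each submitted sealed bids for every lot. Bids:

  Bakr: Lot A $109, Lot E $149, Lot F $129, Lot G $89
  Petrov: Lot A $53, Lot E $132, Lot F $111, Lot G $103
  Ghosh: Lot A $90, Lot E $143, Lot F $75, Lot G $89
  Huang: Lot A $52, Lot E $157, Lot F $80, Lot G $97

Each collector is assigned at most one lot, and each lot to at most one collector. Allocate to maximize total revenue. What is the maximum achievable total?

Optimal: Bakr→Lot F ($129), Petrov→Lot G ($103), Ghosh→Lot A ($90), Huang→Lot E ($157) — total 129+103+90+157 = $479.
Column-greedy (each lot in turn goes to its best remaining collector) gives $466, worse by 13.
Swapping Petrov↔Huang (Petrov→Lot E $132, Huang→Lot G $97) loses 31.
No other one-to-one assignment exceeds $479.

Max total: $479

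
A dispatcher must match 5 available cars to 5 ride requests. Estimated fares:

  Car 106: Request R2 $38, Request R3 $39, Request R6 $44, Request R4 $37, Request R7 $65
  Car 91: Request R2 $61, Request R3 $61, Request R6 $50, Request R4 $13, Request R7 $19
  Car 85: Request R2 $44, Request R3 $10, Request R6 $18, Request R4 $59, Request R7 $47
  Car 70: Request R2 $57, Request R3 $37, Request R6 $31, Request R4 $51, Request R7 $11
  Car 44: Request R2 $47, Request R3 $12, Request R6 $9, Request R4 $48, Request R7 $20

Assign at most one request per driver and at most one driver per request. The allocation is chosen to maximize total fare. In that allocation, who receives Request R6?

Optimal: Car 106→Request R7 ($65), Car 91→Request R3 ($61), Car 85→Request R4 ($59), Car 70→Request R6 ($31), Car 44→Request R2 ($47) — total 65+61+59+31+47 = $263.
Row-greedy (each driver in turn takes its best remaining request) gives $231, worse by 32.
No other one-to-one assignment exceeds $263.
Car 70's own top request is Request R2 ($57), but forcing Car 70→Request R2 and reassigning the rest optimally gives only $257 — worse by 6.

Car 70 receives Request R6.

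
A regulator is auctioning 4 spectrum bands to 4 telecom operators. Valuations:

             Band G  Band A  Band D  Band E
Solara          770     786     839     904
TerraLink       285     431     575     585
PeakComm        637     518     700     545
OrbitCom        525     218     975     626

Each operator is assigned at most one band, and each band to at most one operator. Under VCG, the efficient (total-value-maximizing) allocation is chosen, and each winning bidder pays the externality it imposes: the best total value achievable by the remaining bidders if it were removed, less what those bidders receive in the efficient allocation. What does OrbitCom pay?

OrbitCom pays $108M.

Efficient allocation: Solara→Band A ($786M), TerraLink→Band E ($585M), PeakComm→Band G ($637M), OrbitCom→Band D ($975M); total welfare W = $2983M.
OrbitCom receives Band D at value $975M, so the others get W − 975 = $2008M.
Without OrbitCom: best allocation of the remaining 3 bidders over all 4 bands is Solara→Band E ($904M), TerraLink→Band D ($575M), PeakComm→Band G ($637M), total $2116M.
VCG payment = (others' best without OrbitCom) − (others' welfare with OrbitCom) = 2116 − 2008 = $108M.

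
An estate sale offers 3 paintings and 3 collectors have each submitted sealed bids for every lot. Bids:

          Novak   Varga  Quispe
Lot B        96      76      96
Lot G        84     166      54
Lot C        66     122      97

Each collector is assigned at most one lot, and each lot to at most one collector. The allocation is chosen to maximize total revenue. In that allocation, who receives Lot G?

Optimal: Novak→Lot B ($96), Varga→Lot G ($166), Quispe→Lot C ($97) — total 96+166+97 = $359.

Varga receives Lot G.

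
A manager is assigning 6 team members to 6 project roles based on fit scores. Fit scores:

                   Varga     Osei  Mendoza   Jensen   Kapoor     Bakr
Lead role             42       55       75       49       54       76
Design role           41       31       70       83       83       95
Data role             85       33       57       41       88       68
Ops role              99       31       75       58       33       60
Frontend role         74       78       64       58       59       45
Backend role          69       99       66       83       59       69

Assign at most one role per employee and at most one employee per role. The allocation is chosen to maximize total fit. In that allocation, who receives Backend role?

Jensen receives Backend role.

Optimal: Varga→Ops role (99 pts), Osei→Frontend role (78 pts), Mendoza→Lead role (75 pts), Jensen→Backend role (83 pts), Kapoor→Data role (88 pts), Bakr→Design role (95 pts) — total 99+78+75+83+88+95 = 518 pts.
Max-entry greedy (repeatedly take the single best remaining cell) gives 514 pts, worse by 4.
Next-best assignment: Varga→Ops role, Osei→Backend role, Mendoza→Lead role, Jensen→Frontend role, Kapoor→Data role, Bakr→Design role = 514 pts.
No other one-to-one assignment exceeds 518 pts.
Jensen's own top role is Design role (83 pts), but forcing Jensen→Design role and reassigning the rest optimally gives only 509 pts — worse by 9.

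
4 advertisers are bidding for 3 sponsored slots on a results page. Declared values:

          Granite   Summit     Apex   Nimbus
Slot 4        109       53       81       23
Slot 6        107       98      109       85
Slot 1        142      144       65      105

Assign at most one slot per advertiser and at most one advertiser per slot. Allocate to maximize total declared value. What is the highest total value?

Optimal: Granite→Slot 4 ($109), Apex→Slot 6 ($109), Summit→Slot 1 ($144) — total 109+109+144 = $362.
Row-greedy (each advertiser in turn takes its best remaining slot) gives $321, worse by 41.
Swapping Summit↔Apex (Summit→Slot 6 $98, Apex→Slot 1 $65) loses 90.

Max total: $362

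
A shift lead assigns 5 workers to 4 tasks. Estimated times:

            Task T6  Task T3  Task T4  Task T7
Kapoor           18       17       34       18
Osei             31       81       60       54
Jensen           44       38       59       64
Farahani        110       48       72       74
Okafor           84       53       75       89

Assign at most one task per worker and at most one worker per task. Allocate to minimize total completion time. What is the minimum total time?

This is the linear assignment problem.
Optimal: Osei→Task T6 (31 min), Farahani→Task T3 (48 min), Jensen→Task T4 (59 min), Kapoor→Task T7 (18 min) — total 31+48+59+18 = 156 min.
Min-entry greedy (repeatedly take the single cheapest remaining cell) gives 181 min, worse by 25.
Swapping Kapoor↔Farahani (Kapoor→Task T3 17 min, Farahani→Task T7 74 min) adds 25.
No other one-to-one assignment undercuts 156 min.

Min total: 156 min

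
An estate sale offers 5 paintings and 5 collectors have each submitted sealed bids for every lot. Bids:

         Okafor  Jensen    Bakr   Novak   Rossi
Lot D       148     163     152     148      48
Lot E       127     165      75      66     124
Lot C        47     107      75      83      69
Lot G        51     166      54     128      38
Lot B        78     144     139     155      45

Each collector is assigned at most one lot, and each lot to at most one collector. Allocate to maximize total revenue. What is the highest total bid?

Max total: $669

This is the linear assignment problem.
Optimal: Okafor→Lot E ($127), Jensen→Lot G ($166), Bakr→Lot D ($152), Novak→Lot B ($155), Rossi→Lot C ($69) — total 127+166+152+155+69 = $669.
Column-greedy (each lot in turn goes to its best remaining collector) gives $472, worse by 197.
Checked against all permutations: $669 is optimal.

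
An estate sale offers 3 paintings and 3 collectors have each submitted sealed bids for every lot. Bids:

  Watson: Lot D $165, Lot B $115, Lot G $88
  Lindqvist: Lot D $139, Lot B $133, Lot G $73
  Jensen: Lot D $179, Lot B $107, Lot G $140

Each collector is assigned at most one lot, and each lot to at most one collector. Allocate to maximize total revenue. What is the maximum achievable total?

Max total: $438

This is the linear assignment problem.
Optimal: Watson→Lot D ($165), Lindqvist→Lot B ($133), Jensen→Lot G ($140) — total 165+133+140 = $438.
Column-greedy (each lot in turn goes to its best remaining collector) gives $400, worse by 38.
Swapping Lindqvist↔Watson (Lindqvist→Lot D $139, Watson→Lot B $115) loses 44.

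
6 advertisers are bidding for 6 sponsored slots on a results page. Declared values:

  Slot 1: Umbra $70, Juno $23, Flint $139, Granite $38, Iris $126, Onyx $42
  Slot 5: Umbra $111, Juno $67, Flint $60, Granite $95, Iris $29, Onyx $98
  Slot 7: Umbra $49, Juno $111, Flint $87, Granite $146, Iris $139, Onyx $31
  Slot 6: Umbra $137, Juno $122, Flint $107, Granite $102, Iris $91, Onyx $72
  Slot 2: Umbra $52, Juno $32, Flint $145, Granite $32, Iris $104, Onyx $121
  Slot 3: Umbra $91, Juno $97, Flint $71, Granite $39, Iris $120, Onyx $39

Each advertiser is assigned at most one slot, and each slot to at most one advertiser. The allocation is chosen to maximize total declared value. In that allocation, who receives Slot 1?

Flint receives Slot 1.

Optimal: Umbra→Slot 5 ($111), Juno→Slot 6 ($122), Flint→Slot 1 ($139), Granite→Slot 7 ($146), Iris→Slot 3 ($120), Onyx→Slot 2 ($121) — total 111+122+139+146+120+121 = $759.
Next-best assignment: Umbra→Slot 6, Juno→Slot 3, Flint→Slot 2, Granite→Slot 7, Iris→Slot 1, Onyx→Slot 5 = $749.
Flint's own top slot is Slot 2 ($145), but forcing Flint→Slot 2 and reassigning the rest optimally gives only $749 — worse by 10.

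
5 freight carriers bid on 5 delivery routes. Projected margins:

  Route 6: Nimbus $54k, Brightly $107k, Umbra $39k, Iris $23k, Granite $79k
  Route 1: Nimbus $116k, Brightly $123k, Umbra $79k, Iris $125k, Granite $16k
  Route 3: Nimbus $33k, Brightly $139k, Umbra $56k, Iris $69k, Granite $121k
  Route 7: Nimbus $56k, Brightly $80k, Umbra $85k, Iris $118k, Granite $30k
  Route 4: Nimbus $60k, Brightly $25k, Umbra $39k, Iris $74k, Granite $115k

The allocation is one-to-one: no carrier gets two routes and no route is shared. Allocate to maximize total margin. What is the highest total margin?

Maximum total: $527k

Optimal: Nimbus→Route 1 ($116k), Brightly→Route 3 ($139k), Umbra→Route 6 ($39k), Iris→Route 7 ($118k), Granite→Route 4 ($115k) — total 116+139+39+118+115 = $527k.
Column-greedy (each route in turn goes to its best remaining carrier) gives $498k, worse by 29.
Next-best assignment: Nimbus→Route 6, Brightly→Route 3, Umbra→Route 7, Iris→Route 1, Granite→Route 4 = $518k.
Swapping Umbra↔Granite (Umbra→Route 4 $39k, Granite→Route 6 $79k) loses 36.
Every other assignment is strictly worse.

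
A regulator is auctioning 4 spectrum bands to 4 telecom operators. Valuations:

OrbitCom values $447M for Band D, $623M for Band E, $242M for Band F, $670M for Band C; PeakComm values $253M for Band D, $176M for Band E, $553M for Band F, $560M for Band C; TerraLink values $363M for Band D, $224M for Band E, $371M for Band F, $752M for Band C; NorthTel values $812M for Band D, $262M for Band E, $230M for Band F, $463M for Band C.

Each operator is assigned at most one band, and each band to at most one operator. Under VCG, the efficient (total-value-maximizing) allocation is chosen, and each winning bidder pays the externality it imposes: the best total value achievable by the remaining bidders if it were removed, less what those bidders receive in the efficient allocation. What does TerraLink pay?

TerraLink pays $47M.

Efficient allocation: OrbitCom→Band E ($623M), PeakComm→Band F ($553M), TerraLink→Band C ($752M), NorthTel→Band D ($812M); total welfare W = $2740M.
TerraLink receives Band C at value $752M, so the others get W − 752 = $1988M.
Without TerraLink: best allocation of the remaining 3 bidders over all 4 bands is OrbitCom→Band C ($670M), PeakComm→Band F ($553M), NorthTel→Band D ($812M), total $2035M.
VCG payment = (others' best without TerraLink) − (others' welfare with TerraLink) = 2035 − 1988 = $47M.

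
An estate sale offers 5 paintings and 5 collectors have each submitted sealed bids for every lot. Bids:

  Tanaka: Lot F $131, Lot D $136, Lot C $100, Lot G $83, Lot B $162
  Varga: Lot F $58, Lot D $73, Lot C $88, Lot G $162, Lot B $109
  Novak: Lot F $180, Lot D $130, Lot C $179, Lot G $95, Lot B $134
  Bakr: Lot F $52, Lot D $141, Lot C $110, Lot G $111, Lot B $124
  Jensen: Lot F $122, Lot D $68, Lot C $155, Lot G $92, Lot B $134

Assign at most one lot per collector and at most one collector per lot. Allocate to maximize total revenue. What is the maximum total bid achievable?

Maximum total: $800

Treat this as an assignment problem: match each collector to one lot.
Optimal: Tanaka→Lot B ($162), Varga→Lot G ($162), Novak→Lot F ($180), Bakr→Lot D ($141), Jensen→Lot C ($155) — total 162+162+180+141+155 = $800.
Swapping Bakr↔Jensen (Bakr→Lot C $110, Jensen→Lot D $68) loses 118.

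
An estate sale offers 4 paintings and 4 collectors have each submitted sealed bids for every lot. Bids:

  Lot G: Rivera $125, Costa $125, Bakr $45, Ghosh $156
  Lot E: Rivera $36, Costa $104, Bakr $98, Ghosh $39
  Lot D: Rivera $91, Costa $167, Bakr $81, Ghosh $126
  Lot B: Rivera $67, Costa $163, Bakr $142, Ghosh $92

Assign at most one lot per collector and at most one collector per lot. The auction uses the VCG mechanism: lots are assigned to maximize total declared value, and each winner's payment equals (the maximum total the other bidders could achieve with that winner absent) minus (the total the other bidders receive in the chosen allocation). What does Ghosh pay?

Ghosh pays $48.

Efficient allocation: Rivera→Lot G ($125), Costa→Lot B ($163), Bakr→Lot E ($98), Ghosh→Lot D ($126); total welfare W = $512.
Ghosh receives Lot D at value $126, so the others get W − 126 = $386.
Without Ghosh: best allocation of the remaining 3 bidders over all 4 lots is Rivera→Lot G ($125), Costa→Lot D ($167), Bakr→Lot B ($142), total $434.
VCG payment = (others' best without Ghosh) − (others' welfare with Ghosh) = 434 − 386 = $48.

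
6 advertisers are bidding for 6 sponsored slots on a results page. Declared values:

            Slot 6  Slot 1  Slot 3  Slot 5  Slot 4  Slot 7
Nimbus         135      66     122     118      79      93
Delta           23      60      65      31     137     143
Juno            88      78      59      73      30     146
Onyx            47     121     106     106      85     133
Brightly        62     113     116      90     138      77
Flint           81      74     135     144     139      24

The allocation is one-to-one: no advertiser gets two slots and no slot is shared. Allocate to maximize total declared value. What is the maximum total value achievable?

Optimal: Nimbus→Slot 6 ($135), Delta→Slot 4 ($137), Juno→Slot 7 ($146), Onyx→Slot 1 ($121), Brightly→Slot 3 ($116), Flint→Slot 5 ($144) — total 135+137+146+121+116+144 = $799.
Row-greedy (each advertiser in turn takes its best remaining slot) gives $744, worse by 55.
Checked against all permutations: $799 is optimal.

Max total: $799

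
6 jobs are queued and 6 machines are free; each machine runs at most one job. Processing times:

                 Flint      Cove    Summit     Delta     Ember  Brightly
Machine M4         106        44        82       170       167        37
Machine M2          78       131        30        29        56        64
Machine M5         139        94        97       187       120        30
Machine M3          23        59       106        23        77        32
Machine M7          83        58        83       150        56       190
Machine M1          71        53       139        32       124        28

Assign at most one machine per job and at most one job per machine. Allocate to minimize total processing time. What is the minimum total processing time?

Min total: 215 min

Treat this as an assignment problem: match each job to one machine.
Optimal: Flint→Machine M3 (23 min), Cove→Machine M4 (44 min), Summit→Machine M2 (30 min), Delta→Machine M1 (32 min), Ember→Machine M7 (56 min), Brightly→Machine M5 (30 min) — total 23+44+30+32+56+30 = 215 min.
Min-entry greedy (repeatedly take the single cheapest remaining cell) gives 277 min, worse by 62.
Swapping Cove↔Ember (Cove→Machine M7 58 min, Ember→Machine M4 167 min) adds 125.
Every other assignment is strictly worse.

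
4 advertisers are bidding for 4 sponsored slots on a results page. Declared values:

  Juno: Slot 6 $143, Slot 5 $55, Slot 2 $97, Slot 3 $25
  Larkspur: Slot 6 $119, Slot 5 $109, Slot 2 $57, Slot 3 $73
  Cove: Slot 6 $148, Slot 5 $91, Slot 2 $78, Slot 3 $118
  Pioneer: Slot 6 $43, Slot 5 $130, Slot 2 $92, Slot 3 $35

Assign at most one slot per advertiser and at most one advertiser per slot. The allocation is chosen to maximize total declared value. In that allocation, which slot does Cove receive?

Cove receives Slot 3.

Optimal: Juno→Slot 2 ($97), Larkspur→Slot 6 ($119), Cove→Slot 3 ($118), Pioneer→Slot 5 ($130) — total 97+119+118+130 = $464.
Swapping Juno↔Pioneer (Juno→Slot 5 $55, Pioneer→Slot 2 $92) loses 80.
Checked against all permutations: $464 is optimal.
Cove's own top slot is Slot 6 ($148), but forcing Cove→Slot 6 and reassigning the rest optimally gives only $448 — worse by 16.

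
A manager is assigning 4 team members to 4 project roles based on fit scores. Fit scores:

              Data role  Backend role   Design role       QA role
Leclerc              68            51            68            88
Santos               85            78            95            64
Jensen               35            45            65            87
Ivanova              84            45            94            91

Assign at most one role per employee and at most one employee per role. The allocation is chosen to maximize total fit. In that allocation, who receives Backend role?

Santos receives Backend role.

Treat this as an assignment problem: match each employee to one role.
Optimal: Leclerc→Data role (68 pts), Santos→Backend role (78 pts), Jensen→QA role (87 pts), Ivanova→Design role (94 pts) — total 68+78+87+94 = 327 pts.
Next-best assignment: Leclerc→Backend role, Santos→Data role, Jensen→QA role, Ivanova→Design role = 317 pts.
Checked against all permutations: 327 pts is optimal.
Santos's own top role is Design role (95 pts), but forcing Santos→Design role and reassigning the rest optimally gives only 317 pts — worse by 10.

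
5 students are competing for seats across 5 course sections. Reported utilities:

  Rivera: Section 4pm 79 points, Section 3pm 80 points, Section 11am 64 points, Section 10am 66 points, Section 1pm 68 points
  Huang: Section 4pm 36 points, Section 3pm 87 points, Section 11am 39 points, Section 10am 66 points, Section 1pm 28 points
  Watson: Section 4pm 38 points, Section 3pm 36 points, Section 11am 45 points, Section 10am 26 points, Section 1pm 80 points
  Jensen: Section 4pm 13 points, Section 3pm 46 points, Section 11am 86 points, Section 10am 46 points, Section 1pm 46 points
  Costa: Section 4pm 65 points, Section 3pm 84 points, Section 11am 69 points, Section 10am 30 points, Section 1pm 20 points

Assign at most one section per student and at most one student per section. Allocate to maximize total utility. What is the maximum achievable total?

This is a one-to-one assignment (maximum-weight bipartite matching).
Optimal: Rivera→Section 4pm (79 points), Huang→Section 10am (66 points), Watson→Section 1pm (80 points), Jensen→Section 11am (86 points), Costa→Section 3pm (84 points) — total 79+66+80+86+84 = 395 points.
Max-entry greedy (repeatedly take the single best remaining cell) gives 362 points, worse by 33.
Checked against all permutations: 395 points is optimal.

Max total: 395 points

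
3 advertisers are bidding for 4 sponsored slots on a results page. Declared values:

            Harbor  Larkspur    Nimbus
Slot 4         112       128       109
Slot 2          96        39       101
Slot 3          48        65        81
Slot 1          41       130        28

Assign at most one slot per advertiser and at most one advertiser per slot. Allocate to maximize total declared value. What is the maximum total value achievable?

Maximum total: $343

This is a one-to-one assignment (maximum-weight bipartite matching).
Optimal: Harbor→Slot 4 ($112), Larkspur→Slot 1 ($130), Nimbus→Slot 2 ($101) — total 112+130+101 = $343.
Column-greedy (each slot in turn goes to its best remaining advertiser) gives $277, worse by 66.
Swapping Nimbus↔Larkspur (Nimbus→Slot 1 $28, Larkspur→Slot 2 $39) loses 164.
Checked against all permutations: $343 is optimal.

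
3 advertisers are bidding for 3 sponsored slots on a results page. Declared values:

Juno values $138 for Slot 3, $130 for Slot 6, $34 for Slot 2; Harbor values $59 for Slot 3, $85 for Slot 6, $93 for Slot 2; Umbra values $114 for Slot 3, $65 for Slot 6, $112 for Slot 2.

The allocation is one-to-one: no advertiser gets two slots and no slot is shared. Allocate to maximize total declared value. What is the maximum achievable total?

This is the linear assignment problem.
Optimal: Juno→Slot 6 ($130), Harbor→Slot 2 ($93), Umbra→Slot 3 ($114) — total 130+93+114 = $337.
Max-entry greedy (repeatedly take the single best remaining cell) gives $335, worse by 2.
Next-best assignment: Juno→Slot 3, Harbor→Slot 6, Umbra→Slot 2 = $335.
Checked against all permutations: $337 is optimal.

Max total: $337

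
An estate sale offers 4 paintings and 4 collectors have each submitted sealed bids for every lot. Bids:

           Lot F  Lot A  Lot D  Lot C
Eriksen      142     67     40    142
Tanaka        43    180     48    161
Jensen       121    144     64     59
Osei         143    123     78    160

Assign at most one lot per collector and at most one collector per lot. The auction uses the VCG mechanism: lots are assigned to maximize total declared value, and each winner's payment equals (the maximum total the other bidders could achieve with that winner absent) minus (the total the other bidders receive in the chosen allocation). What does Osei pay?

Efficient allocation: Eriksen→Lot F ($142), Tanaka→Lot A ($180), Jensen→Lot D ($64), Osei→Lot C ($160); total welfare W = $546.
Osei receives Lot C at value $160, so the others get W − 160 = $386.
Without Osei: best allocation of the remaining 3 bidders over all 4 lots is Eriksen→Lot F ($142), Tanaka→Lot C ($161), Jensen→Lot A ($144), total $447.
VCG payment = (others' best without Osei) − (others' welfare with Osei) = 447 − 386 = $61.

Osei pays $61.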